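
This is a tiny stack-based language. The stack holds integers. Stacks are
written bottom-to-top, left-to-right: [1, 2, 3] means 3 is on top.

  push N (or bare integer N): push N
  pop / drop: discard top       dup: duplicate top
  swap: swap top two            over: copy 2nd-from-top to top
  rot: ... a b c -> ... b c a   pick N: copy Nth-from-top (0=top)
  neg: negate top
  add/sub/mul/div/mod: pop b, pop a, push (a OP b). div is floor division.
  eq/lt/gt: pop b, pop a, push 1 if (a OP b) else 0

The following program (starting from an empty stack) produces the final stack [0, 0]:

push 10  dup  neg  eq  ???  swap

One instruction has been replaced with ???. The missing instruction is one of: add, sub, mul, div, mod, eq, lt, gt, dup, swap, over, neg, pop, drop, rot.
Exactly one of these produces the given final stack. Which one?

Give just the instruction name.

Stack before ???: [0]
Stack after ???:  [0, 0]
The instruction that transforms [0] -> [0, 0] is: dup

Answer: dup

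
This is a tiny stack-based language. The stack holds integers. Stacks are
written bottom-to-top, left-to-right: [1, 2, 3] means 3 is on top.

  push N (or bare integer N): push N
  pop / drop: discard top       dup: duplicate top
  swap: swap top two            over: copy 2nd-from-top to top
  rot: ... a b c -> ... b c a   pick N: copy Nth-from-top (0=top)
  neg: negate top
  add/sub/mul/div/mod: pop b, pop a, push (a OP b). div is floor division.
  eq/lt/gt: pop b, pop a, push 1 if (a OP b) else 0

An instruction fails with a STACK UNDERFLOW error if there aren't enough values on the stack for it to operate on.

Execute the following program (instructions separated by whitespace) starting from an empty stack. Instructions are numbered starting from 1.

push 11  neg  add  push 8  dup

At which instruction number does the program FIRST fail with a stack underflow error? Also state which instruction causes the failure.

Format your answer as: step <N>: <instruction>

Answer: step 3: add

Derivation:
Step 1 ('push 11'): stack = [11], depth = 1
Step 2 ('neg'): stack = [-11], depth = 1
Step 3 ('add'): needs 2 value(s) but depth is 1 — STACK UNDERFLOW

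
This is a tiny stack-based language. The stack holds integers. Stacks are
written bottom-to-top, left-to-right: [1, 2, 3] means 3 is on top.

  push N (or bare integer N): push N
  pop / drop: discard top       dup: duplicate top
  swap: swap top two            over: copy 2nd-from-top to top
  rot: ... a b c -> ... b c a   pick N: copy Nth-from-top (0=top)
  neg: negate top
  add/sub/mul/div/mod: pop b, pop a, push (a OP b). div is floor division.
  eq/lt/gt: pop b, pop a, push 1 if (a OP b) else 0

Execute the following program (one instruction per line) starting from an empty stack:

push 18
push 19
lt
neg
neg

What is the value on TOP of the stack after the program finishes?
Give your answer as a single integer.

Answer: 1

Derivation:
After 'push 18': [18]
After 'push 19': [18, 19]
After 'lt': [1]
After 'neg': [-1]
After 'neg': [1]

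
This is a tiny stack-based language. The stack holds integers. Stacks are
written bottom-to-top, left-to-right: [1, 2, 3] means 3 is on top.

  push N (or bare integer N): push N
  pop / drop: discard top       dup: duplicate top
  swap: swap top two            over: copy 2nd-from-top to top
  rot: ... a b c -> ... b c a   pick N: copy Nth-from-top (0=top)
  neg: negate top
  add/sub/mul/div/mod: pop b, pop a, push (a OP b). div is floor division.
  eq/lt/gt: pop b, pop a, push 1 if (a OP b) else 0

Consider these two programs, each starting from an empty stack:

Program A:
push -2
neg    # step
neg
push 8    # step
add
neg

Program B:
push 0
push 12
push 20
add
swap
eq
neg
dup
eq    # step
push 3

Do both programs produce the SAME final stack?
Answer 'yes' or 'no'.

Program A trace:
  After 'push -2': [-2]
  After 'neg': [2]
  After 'neg': [-2]
  After 'push 8': [-2, 8]
  After 'add': [6]
  After 'neg': [-6]
Program A final stack: [-6]

Program B trace:
  After 'push 0': [0]
  After 'push 12': [0, 12]
  After 'push 20': [0, 12, 20]
  After 'add': [0, 32]
  After 'swap': [32, 0]
  After 'eq': [0]
  After 'neg': [0]
  After 'dup': [0, 0]
  After 'eq': [1]
  After 'push 3': [1, 3]
Program B final stack: [1, 3]
Same: no

Answer: no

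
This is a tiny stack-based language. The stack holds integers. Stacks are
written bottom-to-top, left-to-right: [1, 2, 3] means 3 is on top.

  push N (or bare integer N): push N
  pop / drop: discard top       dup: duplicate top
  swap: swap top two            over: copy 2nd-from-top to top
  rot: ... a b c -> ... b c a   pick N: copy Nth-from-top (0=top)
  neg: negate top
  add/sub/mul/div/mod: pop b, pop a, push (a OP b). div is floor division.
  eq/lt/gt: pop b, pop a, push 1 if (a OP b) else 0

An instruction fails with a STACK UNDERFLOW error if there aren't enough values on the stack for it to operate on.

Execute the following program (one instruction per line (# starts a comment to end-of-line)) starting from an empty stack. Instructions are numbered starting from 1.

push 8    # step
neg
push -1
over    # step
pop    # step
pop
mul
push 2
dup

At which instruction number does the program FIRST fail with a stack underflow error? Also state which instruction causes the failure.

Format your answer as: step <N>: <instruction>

Step 1 ('push 8'): stack = [8], depth = 1
Step 2 ('neg'): stack = [-8], depth = 1
Step 3 ('push -1'): stack = [-8, -1], depth = 2
Step 4 ('over'): stack = [-8, -1, -8], depth = 3
Step 5 ('pop'): stack = [-8, -1], depth = 2
Step 6 ('pop'): stack = [-8], depth = 1
Step 7 ('mul'): needs 2 value(s) but depth is 1 — STACK UNDERFLOW

Answer: step 7: mul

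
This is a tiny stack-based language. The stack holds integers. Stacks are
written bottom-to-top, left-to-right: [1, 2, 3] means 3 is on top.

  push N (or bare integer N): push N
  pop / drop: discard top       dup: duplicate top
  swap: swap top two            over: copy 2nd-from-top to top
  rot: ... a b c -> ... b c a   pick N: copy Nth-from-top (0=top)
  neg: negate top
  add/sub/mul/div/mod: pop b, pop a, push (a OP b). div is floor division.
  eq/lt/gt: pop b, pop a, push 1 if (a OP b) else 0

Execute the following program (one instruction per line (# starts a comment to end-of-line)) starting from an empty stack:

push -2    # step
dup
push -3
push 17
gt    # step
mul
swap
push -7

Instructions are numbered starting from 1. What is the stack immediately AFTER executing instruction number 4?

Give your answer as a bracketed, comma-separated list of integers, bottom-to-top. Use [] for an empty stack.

Answer: [-2, -2, -3, 17]

Derivation:
Step 1 ('push -2'): [-2]
Step 2 ('dup'): [-2, -2]
Step 3 ('push -3'): [-2, -2, -3]
Step 4 ('push 17'): [-2, -2, -3, 17]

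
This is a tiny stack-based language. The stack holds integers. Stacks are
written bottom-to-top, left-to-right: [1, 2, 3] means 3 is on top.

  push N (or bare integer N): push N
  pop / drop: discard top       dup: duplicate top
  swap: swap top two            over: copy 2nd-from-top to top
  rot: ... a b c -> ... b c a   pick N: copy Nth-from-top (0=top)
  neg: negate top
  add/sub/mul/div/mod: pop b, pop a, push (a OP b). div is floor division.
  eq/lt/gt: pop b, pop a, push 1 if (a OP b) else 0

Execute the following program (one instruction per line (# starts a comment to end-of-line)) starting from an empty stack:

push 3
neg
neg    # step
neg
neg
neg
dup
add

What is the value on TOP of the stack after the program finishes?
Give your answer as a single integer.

After 'push 3': [3]
After 'neg': [-3]
After 'neg': [3]
After 'neg': [-3]
After 'neg': [3]
After 'neg': [-3]
After 'dup': [-3, -3]
After 'add': [-6]

Answer: -6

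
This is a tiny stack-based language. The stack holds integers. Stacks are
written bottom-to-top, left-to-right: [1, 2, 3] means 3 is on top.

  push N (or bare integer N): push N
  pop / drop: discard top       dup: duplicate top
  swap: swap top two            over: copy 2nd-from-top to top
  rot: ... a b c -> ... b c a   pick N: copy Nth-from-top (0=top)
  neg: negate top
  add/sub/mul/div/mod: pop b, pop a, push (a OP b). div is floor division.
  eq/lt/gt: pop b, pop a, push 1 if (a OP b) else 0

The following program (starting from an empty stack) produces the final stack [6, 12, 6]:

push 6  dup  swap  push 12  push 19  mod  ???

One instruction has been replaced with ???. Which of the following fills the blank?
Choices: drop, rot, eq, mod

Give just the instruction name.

Stack before ???: [6, 6, 12]
Stack after ???:  [6, 12, 6]
Checking each choice:
  drop: produces [6, 6]
  rot: MATCH
  eq: produces [6, 0]
  mod: produces [6, 6]


Answer: rot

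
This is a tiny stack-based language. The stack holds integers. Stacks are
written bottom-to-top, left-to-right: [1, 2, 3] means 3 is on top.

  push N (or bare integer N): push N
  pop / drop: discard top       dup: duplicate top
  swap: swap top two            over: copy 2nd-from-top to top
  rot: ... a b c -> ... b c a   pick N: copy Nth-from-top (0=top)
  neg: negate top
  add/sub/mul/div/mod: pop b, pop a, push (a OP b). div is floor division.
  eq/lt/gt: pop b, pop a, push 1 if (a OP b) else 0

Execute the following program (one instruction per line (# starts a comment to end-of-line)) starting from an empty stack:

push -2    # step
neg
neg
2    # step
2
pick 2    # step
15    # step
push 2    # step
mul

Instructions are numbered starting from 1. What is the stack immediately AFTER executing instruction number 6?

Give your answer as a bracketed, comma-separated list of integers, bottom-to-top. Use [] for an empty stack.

Answer: [-2, 2, 2, -2]

Derivation:
Step 1 ('push -2'): [-2]
Step 2 ('neg'): [2]
Step 3 ('neg'): [-2]
Step 4 ('2'): [-2, 2]
Step 5 ('2'): [-2, 2, 2]
Step 6 ('pick 2'): [-2, 2, 2, -2]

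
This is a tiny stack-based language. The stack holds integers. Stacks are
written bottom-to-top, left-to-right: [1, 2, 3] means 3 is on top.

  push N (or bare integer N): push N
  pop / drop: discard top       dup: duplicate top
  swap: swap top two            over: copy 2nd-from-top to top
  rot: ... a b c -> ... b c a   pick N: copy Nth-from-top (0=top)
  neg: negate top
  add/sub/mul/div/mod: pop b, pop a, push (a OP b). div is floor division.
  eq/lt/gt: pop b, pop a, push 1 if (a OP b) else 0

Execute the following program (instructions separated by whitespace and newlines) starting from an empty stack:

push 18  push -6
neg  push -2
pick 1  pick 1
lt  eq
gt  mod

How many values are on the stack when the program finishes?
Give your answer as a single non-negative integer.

Answer: 1

Derivation:
After 'push 18': stack = [18] (depth 1)
After 'push -6': stack = [18, -6] (depth 2)
After 'neg': stack = [18, 6] (depth 2)
After 'push -2': stack = [18, 6, -2] (depth 3)
After 'pick 1': stack = [18, 6, -2, 6] (depth 4)
After 'pick 1': stack = [18, 6, -2, 6, -2] (depth 5)
After 'lt': stack = [18, 6, -2, 0] (depth 4)
After 'eq': stack = [18, 6, 0] (depth 3)
After 'gt': stack = [18, 1] (depth 2)
After 'mod': stack = [0] (depth 1)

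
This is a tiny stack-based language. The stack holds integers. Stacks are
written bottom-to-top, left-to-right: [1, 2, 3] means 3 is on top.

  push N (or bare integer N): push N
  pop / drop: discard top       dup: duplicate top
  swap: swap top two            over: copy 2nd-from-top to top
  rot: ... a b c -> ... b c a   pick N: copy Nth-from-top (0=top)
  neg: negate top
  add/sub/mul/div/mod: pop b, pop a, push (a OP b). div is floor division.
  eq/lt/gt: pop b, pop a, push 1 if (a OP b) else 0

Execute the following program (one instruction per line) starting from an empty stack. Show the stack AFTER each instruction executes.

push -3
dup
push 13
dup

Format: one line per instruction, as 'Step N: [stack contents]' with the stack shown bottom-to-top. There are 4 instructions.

Step 1: [-3]
Step 2: [-3, -3]
Step 3: [-3, -3, 13]
Step 4: [-3, -3, 13, 13]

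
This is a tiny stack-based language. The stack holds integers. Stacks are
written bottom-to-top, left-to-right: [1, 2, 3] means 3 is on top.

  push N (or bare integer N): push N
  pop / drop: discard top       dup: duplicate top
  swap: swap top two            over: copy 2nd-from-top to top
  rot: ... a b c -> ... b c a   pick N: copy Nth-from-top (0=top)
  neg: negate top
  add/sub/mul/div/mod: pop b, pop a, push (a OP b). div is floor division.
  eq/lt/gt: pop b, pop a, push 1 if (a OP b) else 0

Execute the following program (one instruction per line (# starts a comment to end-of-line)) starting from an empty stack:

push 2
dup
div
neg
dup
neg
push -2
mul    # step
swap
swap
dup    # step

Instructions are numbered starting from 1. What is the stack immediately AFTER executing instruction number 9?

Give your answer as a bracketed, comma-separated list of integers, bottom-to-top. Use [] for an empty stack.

Step 1 ('push 2'): [2]
Step 2 ('dup'): [2, 2]
Step 3 ('div'): [1]
Step 4 ('neg'): [-1]
Step 5 ('dup'): [-1, -1]
Step 6 ('neg'): [-1, 1]
Step 7 ('push -2'): [-1, 1, -2]
Step 8 ('mul'): [-1, -2]
Step 9 ('swap'): [-2, -1]

Answer: [-2, -1]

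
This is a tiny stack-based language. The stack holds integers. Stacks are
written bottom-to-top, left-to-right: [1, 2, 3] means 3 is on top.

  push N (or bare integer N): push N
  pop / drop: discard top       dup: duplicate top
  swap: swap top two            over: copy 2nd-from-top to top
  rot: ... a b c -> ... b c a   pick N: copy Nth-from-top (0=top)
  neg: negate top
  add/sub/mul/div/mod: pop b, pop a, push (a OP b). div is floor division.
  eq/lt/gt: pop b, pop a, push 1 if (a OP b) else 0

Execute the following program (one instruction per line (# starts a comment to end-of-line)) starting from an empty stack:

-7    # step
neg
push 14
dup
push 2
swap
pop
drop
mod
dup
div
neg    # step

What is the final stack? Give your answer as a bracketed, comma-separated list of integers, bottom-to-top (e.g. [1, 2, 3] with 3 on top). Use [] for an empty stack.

After 'push -7': [-7]
After 'neg': [7]
After 'push 14': [7, 14]
After 'dup': [7, 14, 14]
After 'push 2': [7, 14, 14, 2]
After 'swap': [7, 14, 2, 14]
After 'pop': [7, 14, 2]
After 'drop': [7, 14]
After 'mod': [7]
After 'dup': [7, 7]
After 'div': [1]
After 'neg': [-1]

Answer: [-1]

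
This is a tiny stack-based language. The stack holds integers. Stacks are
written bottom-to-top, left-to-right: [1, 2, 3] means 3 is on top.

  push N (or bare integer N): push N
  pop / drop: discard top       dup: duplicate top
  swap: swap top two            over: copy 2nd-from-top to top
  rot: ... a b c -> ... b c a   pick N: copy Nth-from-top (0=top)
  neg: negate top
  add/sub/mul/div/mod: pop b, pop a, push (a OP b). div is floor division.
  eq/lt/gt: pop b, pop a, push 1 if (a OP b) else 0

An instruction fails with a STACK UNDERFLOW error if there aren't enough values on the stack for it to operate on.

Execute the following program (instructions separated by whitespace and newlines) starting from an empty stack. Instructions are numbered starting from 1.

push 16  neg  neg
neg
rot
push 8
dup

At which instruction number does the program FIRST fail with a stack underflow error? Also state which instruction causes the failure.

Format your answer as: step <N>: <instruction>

Step 1 ('push 16'): stack = [16], depth = 1
Step 2 ('neg'): stack = [-16], depth = 1
Step 3 ('neg'): stack = [16], depth = 1
Step 4 ('neg'): stack = [-16], depth = 1
Step 5 ('rot'): needs 3 value(s) but depth is 1 — STACK UNDERFLOW

Answer: step 5: rot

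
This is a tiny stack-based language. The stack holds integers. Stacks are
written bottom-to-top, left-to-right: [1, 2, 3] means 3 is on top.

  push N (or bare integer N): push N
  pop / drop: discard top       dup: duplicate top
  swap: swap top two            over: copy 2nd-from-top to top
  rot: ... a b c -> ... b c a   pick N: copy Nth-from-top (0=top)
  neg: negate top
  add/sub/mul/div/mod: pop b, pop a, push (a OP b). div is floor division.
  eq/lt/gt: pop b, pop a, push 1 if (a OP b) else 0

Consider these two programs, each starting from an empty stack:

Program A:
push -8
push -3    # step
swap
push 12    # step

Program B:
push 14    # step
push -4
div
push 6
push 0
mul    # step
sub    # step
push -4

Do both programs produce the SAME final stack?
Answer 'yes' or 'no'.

Program A trace:
  After 'push -8': [-8]
  After 'push -3': [-8, -3]
  After 'swap': [-3, -8]
  After 'push 12': [-3, -8, 12]
Program A final stack: [-3, -8, 12]

Program B trace:
  After 'push 14': [14]
  After 'push -4': [14, -4]
  After 'div': [-4]
  After 'push 6': [-4, 6]
  After 'push 0': [-4, 6, 0]
  After 'mul': [-4, 0]
  After 'sub': [-4]
  After 'push -4': [-4, -4]
Program B final stack: [-4, -4]
Same: no

Answer: no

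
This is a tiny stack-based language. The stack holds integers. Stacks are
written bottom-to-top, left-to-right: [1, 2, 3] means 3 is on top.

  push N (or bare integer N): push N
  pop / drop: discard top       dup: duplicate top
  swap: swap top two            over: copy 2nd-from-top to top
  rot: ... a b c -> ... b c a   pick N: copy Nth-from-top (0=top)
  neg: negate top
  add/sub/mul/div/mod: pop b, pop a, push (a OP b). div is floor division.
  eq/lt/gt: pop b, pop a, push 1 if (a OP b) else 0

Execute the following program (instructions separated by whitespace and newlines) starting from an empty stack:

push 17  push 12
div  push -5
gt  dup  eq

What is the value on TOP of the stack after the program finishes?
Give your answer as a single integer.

After 'push 17': [17]
After 'push 12': [17, 12]
After 'div': [1]
After 'push -5': [1, -5]
After 'gt': [1]
After 'dup': [1, 1]
After 'eq': [1]

Answer: 1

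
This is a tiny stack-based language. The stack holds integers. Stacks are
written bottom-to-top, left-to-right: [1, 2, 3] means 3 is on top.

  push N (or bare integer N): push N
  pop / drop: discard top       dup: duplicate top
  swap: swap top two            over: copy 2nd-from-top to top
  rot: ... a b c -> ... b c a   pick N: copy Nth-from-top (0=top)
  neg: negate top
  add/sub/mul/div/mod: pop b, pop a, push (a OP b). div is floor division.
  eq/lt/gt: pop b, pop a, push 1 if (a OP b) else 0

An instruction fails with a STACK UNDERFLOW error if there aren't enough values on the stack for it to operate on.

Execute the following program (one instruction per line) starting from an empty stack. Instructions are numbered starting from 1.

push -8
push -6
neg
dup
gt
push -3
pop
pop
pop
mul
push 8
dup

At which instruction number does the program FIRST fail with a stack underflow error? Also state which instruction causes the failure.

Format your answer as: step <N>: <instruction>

Step 1 ('push -8'): stack = [-8], depth = 1
Step 2 ('push -6'): stack = [-8, -6], depth = 2
Step 3 ('neg'): stack = [-8, 6], depth = 2
Step 4 ('dup'): stack = [-8, 6, 6], depth = 3
Step 5 ('gt'): stack = [-8, 0], depth = 2
Step 6 ('push -3'): stack = [-8, 0, -3], depth = 3
Step 7 ('pop'): stack = [-8, 0], depth = 2
Step 8 ('pop'): stack = [-8], depth = 1
Step 9 ('pop'): stack = [], depth = 0
Step 10 ('mul'): needs 2 value(s) but depth is 0 — STACK UNDERFLOW

Answer: step 10: mul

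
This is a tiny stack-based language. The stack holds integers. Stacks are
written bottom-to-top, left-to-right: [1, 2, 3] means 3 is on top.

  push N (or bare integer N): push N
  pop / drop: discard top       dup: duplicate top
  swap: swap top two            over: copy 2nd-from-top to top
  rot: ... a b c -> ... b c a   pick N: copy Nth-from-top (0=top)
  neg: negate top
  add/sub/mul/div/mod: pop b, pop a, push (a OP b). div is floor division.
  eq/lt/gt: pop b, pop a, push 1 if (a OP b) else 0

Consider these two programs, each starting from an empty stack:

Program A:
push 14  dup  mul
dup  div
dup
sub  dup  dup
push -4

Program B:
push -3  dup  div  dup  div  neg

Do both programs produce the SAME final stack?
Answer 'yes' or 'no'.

Answer: no

Derivation:
Program A trace:
  After 'push 14': [14]
  After 'dup': [14, 14]
  After 'mul': [196]
  After 'dup': [196, 196]
  After 'div': [1]
  After 'dup': [1, 1]
  After 'sub': [0]
  After 'dup': [0, 0]
  After 'dup': [0, 0, 0]
  After 'push -4': [0, 0, 0, -4]
Program A final stack: [0, 0, 0, -4]

Program B trace:
  After 'push -3': [-3]
  After 'dup': [-3, -3]
  After 'div': [1]
  After 'dup': [1, 1]
  After 'div': [1]
  After 'neg': [-1]
Program B final stack: [-1]
Same: no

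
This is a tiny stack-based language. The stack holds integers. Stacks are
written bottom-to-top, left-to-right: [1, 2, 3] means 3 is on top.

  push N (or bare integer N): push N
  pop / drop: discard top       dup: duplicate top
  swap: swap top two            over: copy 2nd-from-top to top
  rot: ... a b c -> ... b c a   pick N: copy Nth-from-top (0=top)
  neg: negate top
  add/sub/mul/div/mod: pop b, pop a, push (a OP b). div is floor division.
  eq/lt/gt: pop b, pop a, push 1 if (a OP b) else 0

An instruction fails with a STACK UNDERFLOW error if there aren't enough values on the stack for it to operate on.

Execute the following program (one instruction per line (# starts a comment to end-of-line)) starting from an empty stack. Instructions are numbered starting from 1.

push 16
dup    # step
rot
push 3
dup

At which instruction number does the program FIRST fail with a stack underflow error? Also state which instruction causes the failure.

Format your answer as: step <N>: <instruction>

Step 1 ('push 16'): stack = [16], depth = 1
Step 2 ('dup'): stack = [16, 16], depth = 2
Step 3 ('rot'): needs 3 value(s) but depth is 2 — STACK UNDERFLOW

Answer: step 3: rot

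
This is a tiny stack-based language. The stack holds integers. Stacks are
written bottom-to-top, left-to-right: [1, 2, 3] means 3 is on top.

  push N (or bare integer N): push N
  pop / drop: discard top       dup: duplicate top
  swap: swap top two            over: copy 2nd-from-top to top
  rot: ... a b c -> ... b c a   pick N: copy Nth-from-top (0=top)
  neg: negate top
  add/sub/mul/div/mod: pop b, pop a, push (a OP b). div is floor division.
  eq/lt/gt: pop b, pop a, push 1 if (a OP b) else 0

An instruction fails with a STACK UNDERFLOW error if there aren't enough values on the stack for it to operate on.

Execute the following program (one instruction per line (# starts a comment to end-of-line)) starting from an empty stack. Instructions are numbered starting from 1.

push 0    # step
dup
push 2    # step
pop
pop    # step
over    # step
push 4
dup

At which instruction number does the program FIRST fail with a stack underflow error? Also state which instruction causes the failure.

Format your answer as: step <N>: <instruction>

Answer: step 6: over

Derivation:
Step 1 ('push 0'): stack = [0], depth = 1
Step 2 ('dup'): stack = [0, 0], depth = 2
Step 3 ('push 2'): stack = [0, 0, 2], depth = 3
Step 4 ('pop'): stack = [0, 0], depth = 2
Step 5 ('pop'): stack = [0], depth = 1
Step 6 ('over'): needs 2 value(s) but depth is 1 — STACK UNDERFLOW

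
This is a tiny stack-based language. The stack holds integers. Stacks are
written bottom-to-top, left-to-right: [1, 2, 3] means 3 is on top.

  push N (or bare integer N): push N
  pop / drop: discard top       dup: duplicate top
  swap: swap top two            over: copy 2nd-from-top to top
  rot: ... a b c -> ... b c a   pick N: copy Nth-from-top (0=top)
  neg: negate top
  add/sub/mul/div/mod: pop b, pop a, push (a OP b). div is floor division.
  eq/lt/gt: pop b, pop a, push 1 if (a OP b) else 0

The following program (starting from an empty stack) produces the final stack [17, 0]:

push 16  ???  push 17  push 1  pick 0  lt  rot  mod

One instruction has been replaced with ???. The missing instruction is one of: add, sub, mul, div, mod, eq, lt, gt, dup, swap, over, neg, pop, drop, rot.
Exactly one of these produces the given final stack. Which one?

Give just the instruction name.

Answer: neg

Derivation:
Stack before ???: [16]
Stack after ???:  [-16]
The instruction that transforms [16] -> [-16] is: neg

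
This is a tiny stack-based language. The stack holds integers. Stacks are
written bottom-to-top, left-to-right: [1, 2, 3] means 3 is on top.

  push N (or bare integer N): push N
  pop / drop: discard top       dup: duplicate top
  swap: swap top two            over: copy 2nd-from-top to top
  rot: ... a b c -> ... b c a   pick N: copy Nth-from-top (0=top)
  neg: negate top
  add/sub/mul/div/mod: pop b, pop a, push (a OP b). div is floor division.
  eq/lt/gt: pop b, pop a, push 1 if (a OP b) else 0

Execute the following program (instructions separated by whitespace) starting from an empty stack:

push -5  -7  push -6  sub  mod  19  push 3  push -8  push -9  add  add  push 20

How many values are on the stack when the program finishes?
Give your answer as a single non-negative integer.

After 'push -5': stack = [-5] (depth 1)
After 'push -7': stack = [-5, -7] (depth 2)
After 'push -6': stack = [-5, -7, -6] (depth 3)
After 'sub': stack = [-5, -1] (depth 2)
After 'mod': stack = [0] (depth 1)
After 'push 19': stack = [0, 19] (depth 2)
After 'push 3': stack = [0, 19, 3] (depth 3)
After 'push -8': stack = [0, 19, 3, -8] (depth 4)
After 'push -9': stack = [0, 19, 3, -8, -9] (depth 5)
After 'add': stack = [0, 19, 3, -17] (depth 4)
After 'add': stack = [0, 19, -14] (depth 3)
After 'push 20': stack = [0, 19, -14, 20] (depth 4)

Answer: 4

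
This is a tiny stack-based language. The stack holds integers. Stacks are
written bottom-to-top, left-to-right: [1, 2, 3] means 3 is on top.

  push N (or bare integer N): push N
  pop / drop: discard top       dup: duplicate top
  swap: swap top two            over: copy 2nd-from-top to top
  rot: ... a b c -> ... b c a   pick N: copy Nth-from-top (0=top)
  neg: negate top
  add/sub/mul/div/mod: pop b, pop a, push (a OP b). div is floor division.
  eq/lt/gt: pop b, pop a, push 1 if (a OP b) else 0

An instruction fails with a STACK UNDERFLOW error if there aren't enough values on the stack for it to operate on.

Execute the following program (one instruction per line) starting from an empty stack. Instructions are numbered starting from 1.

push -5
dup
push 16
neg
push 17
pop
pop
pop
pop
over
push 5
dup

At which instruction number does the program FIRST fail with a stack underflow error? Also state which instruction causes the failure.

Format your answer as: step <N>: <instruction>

Answer: step 10: over

Derivation:
Step 1 ('push -5'): stack = [-5], depth = 1
Step 2 ('dup'): stack = [-5, -5], depth = 2
Step 3 ('push 16'): stack = [-5, -5, 16], depth = 3
Step 4 ('neg'): stack = [-5, -5, -16], depth = 3
Step 5 ('push 17'): stack = [-5, -5, -16, 17], depth = 4
Step 6 ('pop'): stack = [-5, -5, -16], depth = 3
Step 7 ('pop'): stack = [-5, -5], depth = 2
Step 8 ('pop'): stack = [-5], depth = 1
Step 9 ('pop'): stack = [], depth = 0
Step 10 ('over'): needs 2 value(s) but depth is 0 — STACK UNDERFLOW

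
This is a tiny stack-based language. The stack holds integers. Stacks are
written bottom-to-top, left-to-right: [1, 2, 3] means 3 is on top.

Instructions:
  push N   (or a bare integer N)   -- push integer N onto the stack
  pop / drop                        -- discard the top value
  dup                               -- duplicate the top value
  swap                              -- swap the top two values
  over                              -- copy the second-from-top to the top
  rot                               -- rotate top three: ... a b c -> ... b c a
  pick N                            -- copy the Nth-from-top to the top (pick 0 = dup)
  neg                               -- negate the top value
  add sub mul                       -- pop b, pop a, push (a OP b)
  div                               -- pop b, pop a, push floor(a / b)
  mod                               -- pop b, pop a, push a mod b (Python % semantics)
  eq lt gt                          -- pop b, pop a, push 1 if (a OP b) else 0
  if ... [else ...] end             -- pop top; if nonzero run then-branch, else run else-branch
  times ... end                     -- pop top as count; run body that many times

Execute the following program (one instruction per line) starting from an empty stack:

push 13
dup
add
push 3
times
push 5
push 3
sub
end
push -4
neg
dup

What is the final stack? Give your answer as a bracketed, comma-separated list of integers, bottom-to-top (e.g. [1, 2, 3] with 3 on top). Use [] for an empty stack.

After 'push 13': [13]
After 'dup': [13, 13]
After 'add': [26]
After 'push 3': [26, 3]
After 'times': [26]
After 'push 5': [26, 5]
After 'push 3': [26, 5, 3]
After 'sub': [26, 2]
After 'push 5': [26, 2, 5]
After 'push 3': [26, 2, 5, 3]
After 'sub': [26, 2, 2]
After 'push 5': [26, 2, 2, 5]
After 'push 3': [26, 2, 2, 5, 3]
After 'sub': [26, 2, 2, 2]
After 'push -4': [26, 2, 2, 2, -4]
After 'neg': [26, 2, 2, 2, 4]
After 'dup': [26, 2, 2, 2, 4, 4]

Answer: [26, 2, 2, 2, 4, 4]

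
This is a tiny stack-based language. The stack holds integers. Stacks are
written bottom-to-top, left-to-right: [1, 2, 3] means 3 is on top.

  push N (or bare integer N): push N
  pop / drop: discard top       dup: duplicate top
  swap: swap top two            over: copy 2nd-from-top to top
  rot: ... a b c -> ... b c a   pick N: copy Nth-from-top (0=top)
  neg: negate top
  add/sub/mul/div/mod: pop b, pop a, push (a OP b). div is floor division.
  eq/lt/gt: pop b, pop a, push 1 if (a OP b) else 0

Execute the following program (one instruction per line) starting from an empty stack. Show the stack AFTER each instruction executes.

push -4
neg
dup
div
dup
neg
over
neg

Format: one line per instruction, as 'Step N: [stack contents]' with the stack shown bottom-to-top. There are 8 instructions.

Step 1: [-4]
Step 2: [4]
Step 3: [4, 4]
Step 4: [1]
Step 5: [1, 1]
Step 6: [1, -1]
Step 7: [1, -1, 1]
Step 8: [1, -1, -1]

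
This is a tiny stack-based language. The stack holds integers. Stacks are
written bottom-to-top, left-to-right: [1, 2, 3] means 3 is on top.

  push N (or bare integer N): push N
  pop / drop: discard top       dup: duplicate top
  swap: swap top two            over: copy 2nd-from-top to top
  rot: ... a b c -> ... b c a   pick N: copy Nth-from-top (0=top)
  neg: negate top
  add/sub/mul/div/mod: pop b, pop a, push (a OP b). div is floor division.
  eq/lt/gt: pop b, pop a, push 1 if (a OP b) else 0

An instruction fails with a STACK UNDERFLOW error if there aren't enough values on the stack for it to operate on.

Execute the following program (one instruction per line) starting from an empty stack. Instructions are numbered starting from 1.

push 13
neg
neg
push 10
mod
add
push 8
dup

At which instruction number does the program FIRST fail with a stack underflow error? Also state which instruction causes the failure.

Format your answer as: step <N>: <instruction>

Step 1 ('push 13'): stack = [13], depth = 1
Step 2 ('neg'): stack = [-13], depth = 1
Step 3 ('neg'): stack = [13], depth = 1
Step 4 ('push 10'): stack = [13, 10], depth = 2
Step 5 ('mod'): stack = [3], depth = 1
Step 6 ('add'): needs 2 value(s) but depth is 1 — STACK UNDERFLOW

Answer: step 6: add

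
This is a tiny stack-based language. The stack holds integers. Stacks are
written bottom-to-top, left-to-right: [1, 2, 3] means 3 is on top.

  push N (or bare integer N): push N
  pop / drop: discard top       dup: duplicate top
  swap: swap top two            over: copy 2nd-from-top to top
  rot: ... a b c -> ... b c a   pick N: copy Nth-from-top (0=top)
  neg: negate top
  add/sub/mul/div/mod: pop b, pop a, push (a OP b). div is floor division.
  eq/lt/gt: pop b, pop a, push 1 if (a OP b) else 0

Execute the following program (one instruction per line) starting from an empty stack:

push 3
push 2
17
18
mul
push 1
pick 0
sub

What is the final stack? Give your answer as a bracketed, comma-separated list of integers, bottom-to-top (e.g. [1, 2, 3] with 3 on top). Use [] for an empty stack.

Answer: [3, 2, 306, 0]

Derivation:
After 'push 3': [3]
After 'push 2': [3, 2]
After 'push 17': [3, 2, 17]
After 'push 18': [3, 2, 17, 18]
After 'mul': [3, 2, 306]
After 'push 1': [3, 2, 306, 1]
After 'pick 0': [3, 2, 306, 1, 1]
After 'sub': [3, 2, 306, 0]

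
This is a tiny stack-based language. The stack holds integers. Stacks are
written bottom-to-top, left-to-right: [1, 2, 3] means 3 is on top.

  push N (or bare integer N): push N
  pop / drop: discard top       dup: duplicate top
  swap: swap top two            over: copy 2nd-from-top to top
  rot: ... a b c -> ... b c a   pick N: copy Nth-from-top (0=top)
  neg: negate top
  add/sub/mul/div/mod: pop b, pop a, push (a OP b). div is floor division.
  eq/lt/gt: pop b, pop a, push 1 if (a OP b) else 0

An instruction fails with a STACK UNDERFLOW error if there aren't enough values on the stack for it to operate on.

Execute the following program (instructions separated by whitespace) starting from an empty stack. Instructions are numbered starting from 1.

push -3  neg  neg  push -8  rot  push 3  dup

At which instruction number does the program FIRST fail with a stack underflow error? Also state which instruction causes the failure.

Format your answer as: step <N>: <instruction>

Step 1 ('push -3'): stack = [-3], depth = 1
Step 2 ('neg'): stack = [3], depth = 1
Step 3 ('neg'): stack = [-3], depth = 1
Step 4 ('push -8'): stack = [-3, -8], depth = 2
Step 5 ('rot'): needs 3 value(s) but depth is 2 — STACK UNDERFLOW

Answer: step 5: rot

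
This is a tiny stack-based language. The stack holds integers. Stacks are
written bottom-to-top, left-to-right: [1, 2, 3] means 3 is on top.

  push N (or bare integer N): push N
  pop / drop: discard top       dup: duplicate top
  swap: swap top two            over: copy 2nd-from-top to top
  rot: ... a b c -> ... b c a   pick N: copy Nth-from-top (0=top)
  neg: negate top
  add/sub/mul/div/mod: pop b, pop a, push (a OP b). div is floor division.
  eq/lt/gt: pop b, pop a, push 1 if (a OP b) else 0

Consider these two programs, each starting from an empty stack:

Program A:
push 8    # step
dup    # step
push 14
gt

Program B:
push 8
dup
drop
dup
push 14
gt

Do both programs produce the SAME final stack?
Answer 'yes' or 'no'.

Answer: yes

Derivation:
Program A trace:
  After 'push 8': [8]
  After 'dup': [8, 8]
  After 'push 14': [8, 8, 14]
  After 'gt': [8, 0]
Program A final stack: [8, 0]

Program B trace:
  After 'push 8': [8]
  After 'dup': [8, 8]
  After 'drop': [8]
  After 'dup': [8, 8]
  After 'push 14': [8, 8, 14]
  After 'gt': [8, 0]
Program B final stack: [8, 0]
Same: yes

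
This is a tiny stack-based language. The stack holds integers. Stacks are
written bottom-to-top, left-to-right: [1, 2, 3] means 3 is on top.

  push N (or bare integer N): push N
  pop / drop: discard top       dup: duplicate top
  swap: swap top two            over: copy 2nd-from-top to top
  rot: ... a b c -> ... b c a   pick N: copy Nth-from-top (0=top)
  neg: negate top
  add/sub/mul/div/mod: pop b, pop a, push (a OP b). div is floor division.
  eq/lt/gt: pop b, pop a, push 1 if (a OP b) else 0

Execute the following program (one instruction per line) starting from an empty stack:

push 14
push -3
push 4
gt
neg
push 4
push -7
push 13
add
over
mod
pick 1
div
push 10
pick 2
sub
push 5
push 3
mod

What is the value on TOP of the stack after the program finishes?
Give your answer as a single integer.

Answer: 2

Derivation:
After 'push 14': [14]
After 'push -3': [14, -3]
After 'push 4': [14, -3, 4]
After 'gt': [14, 0]
After 'neg': [14, 0]
After 'push 4': [14, 0, 4]
After 'push -7': [14, 0, 4, -7]
After 'push 13': [14, 0, 4, -7, 13]
After 'add': [14, 0, 4, 6]
After 'over': [14, 0, 4, 6, 4]
After 'mod': [14, 0, 4, 2]
After 'pick 1': [14, 0, 4, 2, 4]
After 'div': [14, 0, 4, 0]
After 'push 10': [14, 0, 4, 0, 10]
After 'pick 2': [14, 0, 4, 0, 10, 4]
After 'sub': [14, 0, 4, 0, 6]
After 'push 5': [14, 0, 4, 0, 6, 5]
After 'push 3': [14, 0, 4, 0, 6, 5, 3]
After 'mod': [14, 0, 4, 0, 6, 2]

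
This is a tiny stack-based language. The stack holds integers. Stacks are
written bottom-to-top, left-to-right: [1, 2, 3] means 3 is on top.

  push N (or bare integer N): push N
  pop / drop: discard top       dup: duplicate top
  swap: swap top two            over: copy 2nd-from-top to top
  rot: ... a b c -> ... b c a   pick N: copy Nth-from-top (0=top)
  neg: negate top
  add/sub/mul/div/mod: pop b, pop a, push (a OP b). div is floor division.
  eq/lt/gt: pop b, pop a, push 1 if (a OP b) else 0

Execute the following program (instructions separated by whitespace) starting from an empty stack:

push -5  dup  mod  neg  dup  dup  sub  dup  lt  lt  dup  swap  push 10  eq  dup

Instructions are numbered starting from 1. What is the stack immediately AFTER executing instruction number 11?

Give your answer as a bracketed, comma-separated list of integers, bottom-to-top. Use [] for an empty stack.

Step 1 ('push -5'): [-5]
Step 2 ('dup'): [-5, -5]
Step 3 ('mod'): [0]
Step 4 ('neg'): [0]
Step 5 ('dup'): [0, 0]
Step 6 ('dup'): [0, 0, 0]
Step 7 ('sub'): [0, 0]
Step 8 ('dup'): [0, 0, 0]
Step 9 ('lt'): [0, 0]
Step 10 ('lt'): [0]
Step 11 ('dup'): [0, 0]

Answer: [0, 0]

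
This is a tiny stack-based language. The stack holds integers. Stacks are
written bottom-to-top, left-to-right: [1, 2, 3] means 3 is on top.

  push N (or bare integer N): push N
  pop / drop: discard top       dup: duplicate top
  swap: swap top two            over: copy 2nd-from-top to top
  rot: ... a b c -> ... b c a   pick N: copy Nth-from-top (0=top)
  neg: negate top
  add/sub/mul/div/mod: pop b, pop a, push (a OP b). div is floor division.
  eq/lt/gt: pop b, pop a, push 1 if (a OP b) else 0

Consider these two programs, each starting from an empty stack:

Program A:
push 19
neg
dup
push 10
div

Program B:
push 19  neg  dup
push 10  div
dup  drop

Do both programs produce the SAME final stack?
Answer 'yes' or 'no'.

Program A trace:
  After 'push 19': [19]
  After 'neg': [-19]
  After 'dup': [-19, -19]
  After 'push 10': [-19, -19, 10]
  After 'div': [-19, -2]
Program A final stack: [-19, -2]

Program B trace:
  After 'push 19': [19]
  After 'neg': [-19]
  After 'dup': [-19, -19]
  After 'push 10': [-19, -19, 10]
  After 'div': [-19, -2]
  After 'dup': [-19, -2, -2]
  After 'drop': [-19, -2]
Program B final stack: [-19, -2]
Same: yes

Answer: yes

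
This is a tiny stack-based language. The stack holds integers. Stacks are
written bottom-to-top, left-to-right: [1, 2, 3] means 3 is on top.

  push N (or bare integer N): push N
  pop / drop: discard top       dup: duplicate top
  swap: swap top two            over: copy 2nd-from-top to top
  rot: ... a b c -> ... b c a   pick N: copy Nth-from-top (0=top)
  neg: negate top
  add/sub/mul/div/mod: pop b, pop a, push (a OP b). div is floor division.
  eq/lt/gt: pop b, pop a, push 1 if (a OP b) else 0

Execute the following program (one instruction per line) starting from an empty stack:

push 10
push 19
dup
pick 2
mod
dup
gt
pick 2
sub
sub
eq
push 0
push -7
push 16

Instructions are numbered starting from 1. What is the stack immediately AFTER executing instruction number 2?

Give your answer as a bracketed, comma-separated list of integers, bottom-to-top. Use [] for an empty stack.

Answer: [10, 19]

Derivation:
Step 1 ('push 10'): [10]
Step 2 ('push 19'): [10, 19]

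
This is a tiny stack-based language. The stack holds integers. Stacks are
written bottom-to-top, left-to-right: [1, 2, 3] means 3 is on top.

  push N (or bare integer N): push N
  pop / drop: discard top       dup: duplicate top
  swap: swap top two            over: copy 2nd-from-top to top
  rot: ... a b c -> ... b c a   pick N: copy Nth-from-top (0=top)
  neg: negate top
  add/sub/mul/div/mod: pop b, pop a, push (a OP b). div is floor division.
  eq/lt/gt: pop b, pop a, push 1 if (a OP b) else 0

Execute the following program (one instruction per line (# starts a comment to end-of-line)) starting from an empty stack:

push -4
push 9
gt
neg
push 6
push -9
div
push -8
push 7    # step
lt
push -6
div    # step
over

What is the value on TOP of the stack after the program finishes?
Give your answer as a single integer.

After 'push -4': [-4]
After 'push 9': [-4, 9]
After 'gt': [0]
After 'neg': [0]
After 'push 6': [0, 6]
After 'push -9': [0, 6, -9]
After 'div': [0, -1]
After 'push -8': [0, -1, -8]
After 'push 7': [0, -1, -8, 7]
After 'lt': [0, -1, 1]
After 'push -6': [0, -1, 1, -6]
After 'div': [0, -1, -1]
After 'over': [0, -1, -1, -1]

Answer: -1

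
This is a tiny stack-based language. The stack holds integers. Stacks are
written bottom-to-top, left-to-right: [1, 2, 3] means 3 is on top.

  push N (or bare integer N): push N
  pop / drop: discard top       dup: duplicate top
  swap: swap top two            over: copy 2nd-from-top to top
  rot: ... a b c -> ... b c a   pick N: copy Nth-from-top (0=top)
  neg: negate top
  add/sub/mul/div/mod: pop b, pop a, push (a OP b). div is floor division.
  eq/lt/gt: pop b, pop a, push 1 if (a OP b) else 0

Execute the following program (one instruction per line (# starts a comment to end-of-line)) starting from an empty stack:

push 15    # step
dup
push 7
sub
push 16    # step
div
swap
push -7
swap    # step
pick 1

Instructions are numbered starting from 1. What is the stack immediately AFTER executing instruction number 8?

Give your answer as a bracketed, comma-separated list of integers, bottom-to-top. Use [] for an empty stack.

Step 1 ('push 15'): [15]
Step 2 ('dup'): [15, 15]
Step 3 ('push 7'): [15, 15, 7]
Step 4 ('sub'): [15, 8]
Step 5 ('push 16'): [15, 8, 16]
Step 6 ('div'): [15, 0]
Step 7 ('swap'): [0, 15]
Step 8 ('push -7'): [0, 15, -7]

Answer: [0, 15, -7]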